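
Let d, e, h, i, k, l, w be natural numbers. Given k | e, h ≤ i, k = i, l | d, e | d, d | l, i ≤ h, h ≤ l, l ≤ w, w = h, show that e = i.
d | l and l | d, therefore d = l. w = h and l ≤ w, so l ≤ h. Since h ≤ l, l = h. Since d = l, d = h. From h ≤ i and i ≤ h, h = i. d = h, so d = i. e | d, so e | i. k = i and k | e, therefore i | e. Since e | i, e = i.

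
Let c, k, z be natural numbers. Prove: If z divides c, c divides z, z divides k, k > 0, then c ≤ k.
Because z divides c and c divides z, z = c. z divides k and k > 0, hence z ≤ k. Since z = c, c ≤ k.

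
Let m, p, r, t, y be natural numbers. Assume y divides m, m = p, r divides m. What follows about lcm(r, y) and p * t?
lcm(r, y) divides p * t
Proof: r divides m and y divides m, thus lcm(r, y) divides m. m = p, so lcm(r, y) divides p. Then lcm(r, y) divides p * t.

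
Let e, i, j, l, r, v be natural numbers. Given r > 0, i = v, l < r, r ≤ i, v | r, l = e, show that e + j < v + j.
Because i = v and r ≤ i, r ≤ v. Since v | r and r > 0, v ≤ r. r ≤ v, so r = v. Since l < r, l < v. Since l = e, e < v. Then e + j < v + j.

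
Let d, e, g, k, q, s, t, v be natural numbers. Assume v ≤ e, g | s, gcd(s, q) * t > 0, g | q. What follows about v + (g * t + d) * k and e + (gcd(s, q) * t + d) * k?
v + (g * t + d) * k ≤ e + (gcd(s, q) * t + d) * k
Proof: From g | s and g | q, g | gcd(s, q). Then g * t | gcd(s, q) * t. gcd(s, q) * t > 0, so g * t ≤ gcd(s, q) * t. Then g * t + d ≤ gcd(s, q) * t + d. Then (g * t + d) * k ≤ (gcd(s, q) * t + d) * k. Since v ≤ e, v + (g * t + d) * k ≤ e + (gcd(s, q) * t + d) * k.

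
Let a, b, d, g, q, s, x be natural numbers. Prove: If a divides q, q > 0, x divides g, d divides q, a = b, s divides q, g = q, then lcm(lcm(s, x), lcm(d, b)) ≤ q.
From g = q and x divides g, x divides q. Because s divides q, lcm(s, x) divides q. Because a = b and a divides q, b divides q. From d divides q, lcm(d, b) divides q. Since lcm(s, x) divides q, lcm(lcm(s, x), lcm(d, b)) divides q. Since q > 0, lcm(lcm(s, x), lcm(d, b)) ≤ q.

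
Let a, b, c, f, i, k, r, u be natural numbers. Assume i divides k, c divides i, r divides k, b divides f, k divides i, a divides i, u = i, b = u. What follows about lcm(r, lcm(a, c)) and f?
lcm(r, lcm(a, c)) divides f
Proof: k divides i and i divides k, thus k = i. r divides k, so r divides i. Since a divides i and c divides i, lcm(a, c) divides i. Since r divides i, lcm(r, lcm(a, c)) divides i. Because b = u and b divides f, u divides f. Since u = i, i divides f. lcm(r, lcm(a, c)) divides i, so lcm(r, lcm(a, c)) divides f.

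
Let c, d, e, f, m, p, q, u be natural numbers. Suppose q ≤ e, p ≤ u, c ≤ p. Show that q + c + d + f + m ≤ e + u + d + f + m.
c ≤ p and p ≤ u, so c ≤ u. Then c + d ≤ u + d. Then c + d + f ≤ u + d + f. Since q ≤ e, q + c + d + f ≤ e + u + d + f. Then q + c + d + f + m ≤ e + u + d + f + m.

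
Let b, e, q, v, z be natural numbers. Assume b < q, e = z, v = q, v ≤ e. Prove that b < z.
v = q and v ≤ e, thus q ≤ e. Because e = z, q ≤ z. b < q, so b < z.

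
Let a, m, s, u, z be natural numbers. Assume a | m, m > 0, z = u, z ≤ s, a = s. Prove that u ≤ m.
z = u and z ≤ s, so u ≤ s. a = s and a | m, hence s | m. m > 0, so s ≤ m. u ≤ s, so u ≤ m.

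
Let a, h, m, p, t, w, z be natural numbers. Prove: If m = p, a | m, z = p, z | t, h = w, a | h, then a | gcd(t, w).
m = p and a | m, therefore a | p. z = p and z | t, thus p | t. Since a | p, a | t. h = w and a | h, therefore a | w. a | t, so a | gcd(t, w).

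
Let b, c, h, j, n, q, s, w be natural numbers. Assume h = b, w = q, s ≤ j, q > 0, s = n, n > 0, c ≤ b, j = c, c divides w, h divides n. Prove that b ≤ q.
h = b and h divides n, therefore b divides n. Since n > 0, b ≤ n. From j = c and s ≤ j, s ≤ c. s = n, so n ≤ c. From b ≤ n, b ≤ c. Since c ≤ b, c = b. w = q and c divides w, thus c divides q. Since q > 0, c ≤ q. Because c = b, b ≤ q.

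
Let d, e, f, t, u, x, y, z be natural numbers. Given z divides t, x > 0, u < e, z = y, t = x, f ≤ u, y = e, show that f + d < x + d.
Since f ≤ u and u < e, f < e. Because z = y and y = e, z = e. t = x and z divides t, so z divides x. z = e, so e divides x. Since x > 0, e ≤ x. f < e, so f < x. Then f + d < x + d.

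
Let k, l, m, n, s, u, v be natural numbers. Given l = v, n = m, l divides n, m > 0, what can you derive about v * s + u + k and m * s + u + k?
v * s + u + k ≤ m * s + u + k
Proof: n = m and l divides n, so l divides m. m > 0, so l ≤ m. Since l = v, v ≤ m. By multiplying by a non-negative, v * s ≤ m * s. Then v * s + u ≤ m * s + u. Then v * s + u + k ≤ m * s + u + k.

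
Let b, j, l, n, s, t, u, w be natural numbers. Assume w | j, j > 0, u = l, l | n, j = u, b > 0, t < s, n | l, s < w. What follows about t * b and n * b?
t * b < n * b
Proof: j = u and u = l, hence j = l. l | n and n | l, therefore l = n. Since j = l, j = n. Because w | j and j > 0, w ≤ j. s < w, so s < j. From t < s, t < j. Since j = n, t < n. From b > 0, t * b < n * b.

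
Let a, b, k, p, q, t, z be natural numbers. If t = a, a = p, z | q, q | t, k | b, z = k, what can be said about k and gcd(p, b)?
k | gcd(p, b)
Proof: Since z = k and z | q, k | q. Since q | t, k | t. t = a, so k | a. Since a = p, k | p. Since k | b, k | gcd(p, b).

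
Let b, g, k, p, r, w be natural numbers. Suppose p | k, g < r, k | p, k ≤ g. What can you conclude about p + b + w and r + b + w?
p + b + w < r + b + w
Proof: k | p and p | k, thus k = p. k ≤ g and g < r, hence k < r. k = p, so p < r. Then p + b < r + b. Then p + b + w < r + b + w.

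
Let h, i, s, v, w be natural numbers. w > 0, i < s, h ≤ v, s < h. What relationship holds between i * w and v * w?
i * w < v * w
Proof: From i < s and s < h, i < h. h ≤ v, so i < v. Because w > 0, i * w < v * w.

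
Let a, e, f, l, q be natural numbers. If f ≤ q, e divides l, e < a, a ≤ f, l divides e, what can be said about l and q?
l < q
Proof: e divides l and l divides e, hence e = l. a ≤ f and f ≤ q, thus a ≤ q. e < a, so e < q. Since e = l, l < q.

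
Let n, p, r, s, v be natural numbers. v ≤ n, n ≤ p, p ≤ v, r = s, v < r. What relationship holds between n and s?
n < s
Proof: n ≤ p and p ≤ v, therefore n ≤ v. Since v ≤ n, v = n. r = s and v < r, thus v < s. From v = n, n < s.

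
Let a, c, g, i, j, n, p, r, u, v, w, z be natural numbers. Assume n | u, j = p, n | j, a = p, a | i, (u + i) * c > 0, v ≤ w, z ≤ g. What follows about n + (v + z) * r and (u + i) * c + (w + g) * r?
n + (v + z) * r ≤ (u + i) * c + (w + g) * r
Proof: Because j = p and n | j, n | p. Because a = p and a | i, p | i. Because n | p, n | i. n | u, so n | u + i. Then n | (u + i) * c. Since (u + i) * c > 0, n ≤ (u + i) * c. v ≤ w and z ≤ g, thus v + z ≤ w + g. Then (v + z) * r ≤ (w + g) * r. n ≤ (u + i) * c, so n + (v + z) * r ≤ (u + i) * c + (w + g) * r.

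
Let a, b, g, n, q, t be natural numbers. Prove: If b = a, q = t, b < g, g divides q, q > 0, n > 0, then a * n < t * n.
b = a and b < g, so a < g. From g divides q and q > 0, g ≤ q. q = t, so g ≤ t. Since a < g, a < t. From n > 0, by multiplying by a positive, a * n < t * n.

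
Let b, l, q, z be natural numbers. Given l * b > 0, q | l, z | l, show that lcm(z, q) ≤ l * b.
Since z | l and q | l, lcm(z, q) | l. Then lcm(z, q) | l * b. l * b > 0, so lcm(z, q) ≤ l * b.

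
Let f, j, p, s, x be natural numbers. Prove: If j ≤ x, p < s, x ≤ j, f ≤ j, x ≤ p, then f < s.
j ≤ x and x ≤ j, so j = x. Since f ≤ j, f ≤ x. Because x ≤ p, f ≤ p. p < s, so f < s.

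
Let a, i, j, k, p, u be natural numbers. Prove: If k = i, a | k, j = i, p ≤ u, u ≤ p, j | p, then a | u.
From k = i and a | k, a | i. Since p ≤ u and u ≤ p, p = u. j | p, so j | u. Because j = i, i | u. a | i, so a | u.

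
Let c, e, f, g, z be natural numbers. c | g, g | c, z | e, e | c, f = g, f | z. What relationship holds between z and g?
z = g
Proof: c | g and g | c, therefore c = g. Because z | e and e | c, z | c. Since c = g, z | g. From f = g and f | z, g | z. Since z | g, z = g.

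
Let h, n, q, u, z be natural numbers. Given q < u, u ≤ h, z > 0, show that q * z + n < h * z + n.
q < u and u ≤ h, hence q < h. Combining with z > 0, by multiplying by a positive, q * z < h * z. Then q * z + n < h * z + n.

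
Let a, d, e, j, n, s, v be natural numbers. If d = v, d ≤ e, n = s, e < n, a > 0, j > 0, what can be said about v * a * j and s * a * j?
v * a * j < s * a * j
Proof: Because n = s and e < n, e < s. d ≤ e, so d < s. Since d = v, v < s. a > 0, so v * a < s * a. j > 0, so v * a * j < s * a * j.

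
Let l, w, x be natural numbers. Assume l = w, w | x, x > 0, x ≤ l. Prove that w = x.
w | x and x > 0, thus w ≤ x. l = w and x ≤ l, therefore x ≤ w. w ≤ x, so w = x.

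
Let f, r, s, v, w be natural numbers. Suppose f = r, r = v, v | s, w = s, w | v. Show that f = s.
f = r and r = v, therefore f = v. Because w = s and w | v, s | v. Since v | s, v = s. Since f = v, f = s.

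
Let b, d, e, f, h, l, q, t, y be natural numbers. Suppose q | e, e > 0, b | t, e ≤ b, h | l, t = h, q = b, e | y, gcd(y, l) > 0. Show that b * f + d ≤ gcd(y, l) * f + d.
From q = b and q | e, b | e. e > 0, so b ≤ e. e ≤ b, so e = b. e | y, so b | y. t = h and b | t, hence b | h. h | l, so b | l. b | y, so b | gcd(y, l). Since gcd(y, l) > 0, b ≤ gcd(y, l). Then b * f ≤ gcd(y, l) * f. Then b * f + d ≤ gcd(y, l) * f + d.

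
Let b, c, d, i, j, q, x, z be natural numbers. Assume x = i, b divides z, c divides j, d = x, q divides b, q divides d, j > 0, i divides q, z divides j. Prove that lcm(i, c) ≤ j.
d = x and q divides d, so q divides x. Since x = i, q divides i. Since i divides q, q = i. q divides b and b divides z, so q divides z. Since z divides j, q divides j. q = i, so i divides j. Since c divides j, lcm(i, c) divides j. j > 0, so lcm(i, c) ≤ j.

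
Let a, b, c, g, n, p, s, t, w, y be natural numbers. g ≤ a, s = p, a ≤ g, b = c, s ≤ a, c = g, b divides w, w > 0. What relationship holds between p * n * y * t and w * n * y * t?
p * n * y * t ≤ w * n * y * t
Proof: s = p and s ≤ a, thus p ≤ a. b = c and c = g, thus b = g. g ≤ a and a ≤ g, thus g = a. Since b = g, b = a. Since b divides w, a divides w. Since w > 0, a ≤ w. Since p ≤ a, p ≤ w. By multiplying by a non-negative, p * n ≤ w * n. By multiplying by a non-negative, p * n * y ≤ w * n * y. By multiplying by a non-negative, p * n * y * t ≤ w * n * y * t.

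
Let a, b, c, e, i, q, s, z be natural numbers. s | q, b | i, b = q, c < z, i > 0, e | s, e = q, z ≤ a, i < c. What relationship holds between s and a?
s < a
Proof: e = q and e | s, hence q | s. Since s | q, q = s. b = q and b | i, hence q | i. i > 0, so q ≤ i. Since q = s, s ≤ i. c < z and z ≤ a, so c < a. i < c, so i < a. Since s ≤ i, s < a.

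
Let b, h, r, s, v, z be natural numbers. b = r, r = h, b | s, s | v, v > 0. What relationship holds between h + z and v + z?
h + z ≤ v + z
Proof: b = r and r = h, so b = h. Because b | s and s | v, b | v. Since v > 0, b ≤ v. b = h, so h ≤ v. Then h + z ≤ v + z.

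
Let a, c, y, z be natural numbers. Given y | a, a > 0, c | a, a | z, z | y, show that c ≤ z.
From z | y and y | a, z | a. a | z, so a = z. c | a and a > 0, hence c ≤ a. Since a = z, c ≤ z.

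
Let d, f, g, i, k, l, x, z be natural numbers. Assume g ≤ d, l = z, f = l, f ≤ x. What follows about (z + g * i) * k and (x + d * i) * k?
(z + g * i) * k ≤ (x + d * i) * k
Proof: Since f = l and l = z, f = z. From f ≤ x, z ≤ x. g ≤ d, therefore g * i ≤ d * i. Since z ≤ x, z + g * i ≤ x + d * i. Then (z + g * i) * k ≤ (x + d * i) * k.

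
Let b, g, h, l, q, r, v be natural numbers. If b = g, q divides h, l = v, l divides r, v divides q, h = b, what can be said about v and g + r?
v divides g + r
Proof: Since h = b and q divides h, q divides b. Because v divides q, v divides b. b = g, so v divides g. l = v and l divides r, hence v divides r. v divides g, so v divides g + r.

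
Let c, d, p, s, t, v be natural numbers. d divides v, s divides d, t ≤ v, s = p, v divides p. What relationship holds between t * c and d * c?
t * c ≤ d * c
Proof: s = p and s divides d, therefore p divides d. Because v divides p, v divides d. Since d divides v, v = d. t ≤ v, so t ≤ d. By multiplying by a non-negative, t * c ≤ d * c.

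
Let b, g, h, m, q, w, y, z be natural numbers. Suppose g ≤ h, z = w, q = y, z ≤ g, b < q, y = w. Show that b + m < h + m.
From q = y and y = w, q = w. b < q, so b < w. From z = w and z ≤ g, w ≤ g. Since g ≤ h, w ≤ h. b < w, so b < h. Then b + m < h + m.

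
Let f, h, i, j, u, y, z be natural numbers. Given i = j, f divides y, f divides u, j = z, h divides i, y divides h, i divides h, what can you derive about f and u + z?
f divides u + z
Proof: i = j and j = z, so i = z. h divides i and i divides h, so h = i. Because y divides h, y divides i. Since f divides y, f divides i. Since i = z, f divides z. f divides u, so f divides u + z.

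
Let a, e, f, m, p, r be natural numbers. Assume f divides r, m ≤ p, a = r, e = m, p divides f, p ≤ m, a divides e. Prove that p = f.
m ≤ p and p ≤ m, therefore m = p. e = m and a divides e, so a divides m. Since a = r, r divides m. m = p, so r divides p. Since f divides r, f divides p. Since p divides f, p = f.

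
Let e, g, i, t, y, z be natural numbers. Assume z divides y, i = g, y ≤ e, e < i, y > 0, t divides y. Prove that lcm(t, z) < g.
t divides y and z divides y, thus lcm(t, z) divides y. Since y > 0, lcm(t, z) ≤ y. Because y ≤ e and e < i, y < i. Since lcm(t, z) ≤ y, lcm(t, z) < i. i = g, so lcm(t, z) < g.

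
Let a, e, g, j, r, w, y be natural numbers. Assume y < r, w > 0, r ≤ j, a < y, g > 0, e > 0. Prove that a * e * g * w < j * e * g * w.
From a < y and y < r, a < r. Since r ≤ j, a < j. Since e > 0, a * e < j * e. Since g > 0, a * e * g < j * e * g. Since w > 0, a * e * g * w < j * e * g * w.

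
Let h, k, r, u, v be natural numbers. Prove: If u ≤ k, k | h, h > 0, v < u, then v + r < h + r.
v < u and u ≤ k, therefore v < k. Since k | h and h > 0, k ≤ h. v < k, so v < h. Then v + r < h + r.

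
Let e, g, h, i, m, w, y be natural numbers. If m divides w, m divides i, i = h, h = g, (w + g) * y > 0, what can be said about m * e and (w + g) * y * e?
m * e ≤ (w + g) * y * e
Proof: i = h and h = g, therefore i = g. Because m divides i, m divides g. Since m divides w, m divides w + g. Then m divides (w + g) * y. Since (w + g) * y > 0, m ≤ (w + g) * y. By multiplying by a non-negative, m * e ≤ (w + g) * y * e.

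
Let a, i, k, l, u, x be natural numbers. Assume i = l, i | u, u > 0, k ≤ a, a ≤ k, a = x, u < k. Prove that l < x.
Since i = l and i | u, l | u. Since u > 0, l ≤ u. k ≤ a and a ≤ k, hence k = a. a = x, so k = x. Since u < k, u < x. l ≤ u, so l < x.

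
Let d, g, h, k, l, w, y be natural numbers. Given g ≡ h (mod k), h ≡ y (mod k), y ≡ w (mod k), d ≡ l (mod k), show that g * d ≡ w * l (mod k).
g ≡ h (mod k) and h ≡ y (mod k), so g ≡ y (mod k). Since y ≡ w (mod k), g ≡ w (mod k). Since d ≡ l (mod k), g * d ≡ w * l (mod k).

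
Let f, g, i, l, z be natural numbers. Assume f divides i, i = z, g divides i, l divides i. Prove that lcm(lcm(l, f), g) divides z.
l divides i and f divides i, thus lcm(l, f) divides i. g divides i, so lcm(lcm(l, f), g) divides i. Since i = z, lcm(lcm(l, f), g) divides z.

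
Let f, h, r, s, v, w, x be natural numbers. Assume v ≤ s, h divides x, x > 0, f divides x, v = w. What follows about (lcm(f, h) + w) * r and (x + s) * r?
(lcm(f, h) + w) * r ≤ (x + s) * r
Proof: f divides x and h divides x, so lcm(f, h) divides x. Since x > 0, lcm(f, h) ≤ x. From v = w and v ≤ s, w ≤ s. lcm(f, h) ≤ x, so lcm(f, h) + w ≤ x + s. By multiplying by a non-negative, (lcm(f, h) + w) * r ≤ (x + s) * r.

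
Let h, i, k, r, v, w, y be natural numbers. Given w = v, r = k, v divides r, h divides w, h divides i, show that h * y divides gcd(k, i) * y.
From w = v and h divides w, h divides v. Since v divides r, h divides r. Since r = k, h divides k. Since h divides i, h divides gcd(k, i). Then h * y divides gcd(k, i) * y.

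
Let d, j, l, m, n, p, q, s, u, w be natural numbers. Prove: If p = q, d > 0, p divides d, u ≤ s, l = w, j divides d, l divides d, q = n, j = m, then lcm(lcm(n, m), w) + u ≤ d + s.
Since p = q and q = n, p = n. Since p divides d, n divides d. j = m and j divides d, so m divides d. n divides d, so lcm(n, m) divides d. From l = w and l divides d, w divides d. lcm(n, m) divides d, so lcm(lcm(n, m), w) divides d. From d > 0, lcm(lcm(n, m), w) ≤ d. u ≤ s, so lcm(lcm(n, m), w) + u ≤ d + s.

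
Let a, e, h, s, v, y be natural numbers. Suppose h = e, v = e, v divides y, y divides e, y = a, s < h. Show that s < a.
Because v = e and v divides y, e divides y. y divides e, so e = y. h = e, so h = y. y = a, so h = a. Since s < h, s < a.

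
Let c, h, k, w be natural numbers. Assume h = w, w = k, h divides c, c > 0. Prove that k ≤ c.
h = w and w = k, thus h = k. h divides c and c > 0, therefore h ≤ c. h = k, so k ≤ c.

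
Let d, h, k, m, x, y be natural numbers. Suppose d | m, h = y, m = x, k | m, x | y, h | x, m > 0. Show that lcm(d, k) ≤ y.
h = y and h | x, so y | x. x | y, so x = y. m = x, so m = y. Since d | m and k | m, lcm(d, k) | m. m > 0, so lcm(d, k) ≤ m. Because m = y, lcm(d, k) ≤ y.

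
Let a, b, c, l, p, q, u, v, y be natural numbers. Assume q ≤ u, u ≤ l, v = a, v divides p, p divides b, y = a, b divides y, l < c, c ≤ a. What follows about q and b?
q < b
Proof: Since v = a and v divides p, a divides p. Because p divides b, a divides b. Since y = a and b divides y, b divides a. Since a divides b, a = b. l < c and c ≤ a, hence l < a. Because a = b, l < b. u ≤ l, so u < b. Since q ≤ u, q < b.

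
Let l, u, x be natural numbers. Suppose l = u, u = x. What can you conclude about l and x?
l = x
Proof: Since l = u and u = x, by transitivity, l = x.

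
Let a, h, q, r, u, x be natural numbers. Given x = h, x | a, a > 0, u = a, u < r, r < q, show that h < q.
x = h and x | a, therefore h | a. a > 0, so h ≤ a. u = a and u < r, therefore a < r. From r < q, a < q. h ≤ a, so h < q.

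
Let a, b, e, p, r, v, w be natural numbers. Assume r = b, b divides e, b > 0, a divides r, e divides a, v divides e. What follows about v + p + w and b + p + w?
v + p + w ≤ b + p + w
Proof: r = b and a divides r, so a divides b. Since e divides a, e divides b. b divides e, so e = b. v divides e, so v divides b. From b > 0, v ≤ b. Then v + p ≤ b + p. Then v + p + w ≤ b + p + w.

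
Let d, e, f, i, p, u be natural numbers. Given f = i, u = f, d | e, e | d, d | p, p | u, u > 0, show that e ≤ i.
d | e and e | d, so d = e. d | p and p | u, hence d | u. u > 0, so d ≤ u. Since d = e, e ≤ u. Since u = f, e ≤ f. Since f = i, e ≤ i.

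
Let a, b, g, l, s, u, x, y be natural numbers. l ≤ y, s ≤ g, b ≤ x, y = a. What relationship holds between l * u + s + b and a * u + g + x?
l * u + s + b ≤ a * u + g + x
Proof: y = a and l ≤ y, therefore l ≤ a. By multiplying by a non-negative, l * u ≤ a * u. s ≤ g and b ≤ x, thus s + b ≤ g + x. From l * u ≤ a * u, l * u + s + b ≤ a * u + g + x.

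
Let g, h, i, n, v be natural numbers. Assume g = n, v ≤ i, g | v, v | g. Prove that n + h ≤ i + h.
Because v | g and g | v, v = g. Because g = n, v = n. Since v ≤ i, n ≤ i. Then n + h ≤ i + h.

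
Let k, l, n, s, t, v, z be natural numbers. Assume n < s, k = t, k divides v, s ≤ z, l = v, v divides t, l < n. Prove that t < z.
k = t and k divides v, so t divides v. v divides t, so v = t. Since n < s and s ≤ z, n < z. From l < n, l < z. Since l = v, v < z. Since v = t, t < z.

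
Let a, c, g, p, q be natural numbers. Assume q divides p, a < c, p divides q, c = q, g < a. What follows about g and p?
g < p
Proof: Because q divides p and p divides q, q = p. Since c = q, c = p. Because g < a and a < c, g < c. Since c = p, g < p.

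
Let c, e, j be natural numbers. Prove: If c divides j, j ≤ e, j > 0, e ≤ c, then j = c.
Because c divides j and j > 0, c ≤ j. j ≤ e and e ≤ c, thus j ≤ c. c ≤ j, so c = j. Then j = c.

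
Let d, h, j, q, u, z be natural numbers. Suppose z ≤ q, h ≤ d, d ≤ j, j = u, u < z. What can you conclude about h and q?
h < q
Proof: j = u and d ≤ j, hence d ≤ u. Because h ≤ d, h ≤ u. u < z and z ≤ q, therefore u < q. Since h ≤ u, h < q.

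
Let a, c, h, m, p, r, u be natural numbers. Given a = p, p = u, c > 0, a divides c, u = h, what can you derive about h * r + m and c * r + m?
h * r + m ≤ c * r + m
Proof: a = p and a divides c, therefore p divides c. From c > 0, p ≤ c. p = u, so u ≤ c. Since u = h, h ≤ c. By multiplying by a non-negative, h * r ≤ c * r. Then h * r + m ≤ c * r + m.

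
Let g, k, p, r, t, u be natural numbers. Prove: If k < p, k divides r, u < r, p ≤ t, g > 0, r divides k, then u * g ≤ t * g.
k divides r and r divides k, hence k = r. From k < p, r < p. From u < r, u < p. p ≤ t, so u < t. Combined with g > 0, by multiplying by a positive, u * g < t * g. Then u * g ≤ t * g.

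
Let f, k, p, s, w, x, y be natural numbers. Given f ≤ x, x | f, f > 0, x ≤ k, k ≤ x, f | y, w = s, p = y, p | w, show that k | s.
x | f and f > 0, hence x ≤ f. f ≤ x, so f = x. x ≤ k and k ≤ x, so x = k. f = x, so f = k. Because p = y and p | w, y | w. w = s, so y | s. f | y, so f | s. Since f = k, k | s.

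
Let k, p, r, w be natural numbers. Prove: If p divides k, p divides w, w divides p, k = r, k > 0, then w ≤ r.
Since p divides w and w divides p, p = w. p divides k, so w divides k. Since k > 0, w ≤ k. Since k = r, w ≤ r.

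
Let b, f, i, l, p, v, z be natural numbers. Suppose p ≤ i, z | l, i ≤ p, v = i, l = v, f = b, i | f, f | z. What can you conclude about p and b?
p = b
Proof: From p ≤ i and i ≤ p, p = i. f | z and z | l, so f | l. l = v, so f | v. From v = i, f | i. i | f, so i = f. Since p = i, p = f. f = b, so p = b.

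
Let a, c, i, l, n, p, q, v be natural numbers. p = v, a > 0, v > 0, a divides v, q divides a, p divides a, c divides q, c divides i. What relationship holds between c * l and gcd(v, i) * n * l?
c * l divides gcd(v, i) * n * l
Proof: a divides v and v > 0, hence a ≤ v. p = v and p divides a, thus v divides a. a > 0, so v ≤ a. a ≤ v, so a = v. Since c divides q and q divides a, c divides a. Since a = v, c divides v. Since c divides i, c divides gcd(v, i). Then c divides gcd(v, i) * n. Then c * l divides gcd(v, i) * n * l.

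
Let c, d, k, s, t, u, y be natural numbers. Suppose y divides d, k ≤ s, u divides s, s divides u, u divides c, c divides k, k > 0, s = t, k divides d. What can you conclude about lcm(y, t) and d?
lcm(y, t) divides d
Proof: u divides s and s divides u, hence u = s. u divides c, so s divides c. c divides k, so s divides k. Since k > 0, s ≤ k. k ≤ s, so k = s. Since s = t, k = t. Since k divides d, t divides d. Since y divides d, lcm(y, t) divides d.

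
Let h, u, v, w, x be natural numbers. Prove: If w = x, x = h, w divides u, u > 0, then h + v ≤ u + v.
Because w = x and x = h, w = h. From w divides u and u > 0, w ≤ u. Since w = h, h ≤ u. Then h + v ≤ u + v.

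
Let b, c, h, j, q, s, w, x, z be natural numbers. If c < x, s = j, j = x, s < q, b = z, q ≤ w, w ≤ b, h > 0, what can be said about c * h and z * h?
c * h < z * h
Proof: s = j and j = x, so s = x. s < q, so x < q. Since c < x, c < q. q ≤ w and w ≤ b, so q ≤ b. Since b = z, q ≤ z. c < q, so c < z. Since h > 0, by multiplying by a positive, c * h < z * h.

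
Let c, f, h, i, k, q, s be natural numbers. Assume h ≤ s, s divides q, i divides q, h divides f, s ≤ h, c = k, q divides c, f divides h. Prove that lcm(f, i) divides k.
s ≤ h and h ≤ s, therefore s = h. h divides f and f divides h, hence h = f. Since s = h, s = f. Since s divides q, f divides q. i divides q, so lcm(f, i) divides q. Since c = k and q divides c, q divides k. Since lcm(f, i) divides q, lcm(f, i) divides k.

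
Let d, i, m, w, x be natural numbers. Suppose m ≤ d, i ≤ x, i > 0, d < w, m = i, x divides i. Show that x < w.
x divides i and i > 0, thus x ≤ i. Since i ≤ x, i = x. m = i and m ≤ d, therefore i ≤ d. From d < w, i < w. Since i = x, x < w.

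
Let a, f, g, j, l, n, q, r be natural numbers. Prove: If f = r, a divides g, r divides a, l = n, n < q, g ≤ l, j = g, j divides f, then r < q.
f = r and j divides f, therefore j divides r. j = g, so g divides r. From r divides a and a divides g, r divides g. g divides r, so g = r. l = n and g ≤ l, so g ≤ n. g = r, so r ≤ n. Because n < q, r < q.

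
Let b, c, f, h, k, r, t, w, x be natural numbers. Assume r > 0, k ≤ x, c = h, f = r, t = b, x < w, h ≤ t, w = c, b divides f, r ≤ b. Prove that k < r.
w = c and c = h, therefore w = h. k ≤ x and x < w, hence k < w. w = h, so k < h. f = r and b divides f, hence b divides r. r > 0, so b ≤ r. r ≤ b, so b = r. Since t = b, t = r. h ≤ t, so h ≤ r. k < h, so k < r.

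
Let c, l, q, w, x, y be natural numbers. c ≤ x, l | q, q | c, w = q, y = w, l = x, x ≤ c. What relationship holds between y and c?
y = c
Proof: y = w and w = q, therefore y = q. x ≤ c and c ≤ x, therefore x = c. l = x and l | q, thus x | q. Since x = c, c | q. Since q | c, q = c. Since y = q, y = c.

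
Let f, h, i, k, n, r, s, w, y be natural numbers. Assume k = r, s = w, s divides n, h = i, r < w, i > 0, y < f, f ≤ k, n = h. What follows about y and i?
y < i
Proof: y < f and f ≤ k, hence y < k. Since k = r, y < r. n = h and h = i, thus n = i. s = w and s divides n, so w divides n. Because n = i, w divides i. i > 0, so w ≤ i. r < w, so r < i. y < r, so y < i.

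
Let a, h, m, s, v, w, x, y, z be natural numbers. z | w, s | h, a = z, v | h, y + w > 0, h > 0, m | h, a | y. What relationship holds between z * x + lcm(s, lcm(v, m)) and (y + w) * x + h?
z * x + lcm(s, lcm(v, m)) ≤ (y + w) * x + h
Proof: a = z and a | y, thus z | y. z | w, so z | y + w. y + w > 0, so z ≤ y + w. Then z * x ≤ (y + w) * x. Because v | h and m | h, lcm(v, m) | h. Since s | h, lcm(s, lcm(v, m)) | h. h > 0, so lcm(s, lcm(v, m)) ≤ h. Since z * x ≤ (y + w) * x, z * x + lcm(s, lcm(v, m)) ≤ (y + w) * x + h.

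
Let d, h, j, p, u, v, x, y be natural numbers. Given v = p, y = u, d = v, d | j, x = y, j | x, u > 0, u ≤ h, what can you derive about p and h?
p ≤ h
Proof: d = v and d | j, so v | j. x = y and j | x, so j | y. Since v | j, v | y. Since y = u, v | u. Because u > 0, v ≤ u. Since v = p, p ≤ u. Since u ≤ h, p ≤ h.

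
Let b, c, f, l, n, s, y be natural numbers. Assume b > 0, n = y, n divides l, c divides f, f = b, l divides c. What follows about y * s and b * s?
y * s ≤ b * s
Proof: Since n divides l and l divides c, n divides c. n = y, so y divides c. Since c divides f, y divides f. f = b, so y divides b. b > 0, so y ≤ b. By multiplying by a non-negative, y * s ≤ b * s.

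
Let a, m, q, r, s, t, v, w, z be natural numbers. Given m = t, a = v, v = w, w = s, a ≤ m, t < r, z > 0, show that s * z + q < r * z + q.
From a = v and v = w, a = w. Since w = s, a = s. Because a ≤ m, s ≤ m. Because m = t, s ≤ t. t < r, so s < r. z > 0, so s * z < r * z. Then s * z + q < r * z + q.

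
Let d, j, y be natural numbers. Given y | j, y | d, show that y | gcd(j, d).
From y | j and y | d, because common divisors divide the gcd, y | gcd(j, d).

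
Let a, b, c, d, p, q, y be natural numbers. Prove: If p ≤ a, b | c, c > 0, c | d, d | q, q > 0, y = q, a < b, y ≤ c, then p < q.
From c | d and d | q, c | q. q > 0, so c ≤ q. y = q and y ≤ c, hence q ≤ c. Since c ≤ q, c = q. b | c and c > 0, thus b ≤ c. Since a < b, a < c. p ≤ a, so p < c. From c = q, p < q.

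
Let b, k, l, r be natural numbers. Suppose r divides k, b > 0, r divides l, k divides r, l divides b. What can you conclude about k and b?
k ≤ b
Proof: r divides k and k divides r, hence r = k. Because r divides l and l divides b, r divides b. Since b > 0, r ≤ b. Because r = k, k ≤ b.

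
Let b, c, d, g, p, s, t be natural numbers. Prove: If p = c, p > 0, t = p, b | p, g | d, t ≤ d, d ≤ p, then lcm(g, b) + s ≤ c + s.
t = p and t ≤ d, therefore p ≤ d. d ≤ p, so d = p. Since g | d, g | p. b | p, so lcm(g, b) | p. Since p > 0, lcm(g, b) ≤ p. p = c, so lcm(g, b) ≤ c. Then lcm(g, b) + s ≤ c + s.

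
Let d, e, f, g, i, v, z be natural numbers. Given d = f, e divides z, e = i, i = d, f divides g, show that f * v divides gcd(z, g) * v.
e = i and i = d, so e = d. Since e divides z, d divides z. d = f, so f divides z. Since f divides g, f divides gcd(z, g). Then f * v divides gcd(z, g) * v.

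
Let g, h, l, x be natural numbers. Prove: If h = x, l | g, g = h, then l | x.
Because g = h and h = x, g = x. l | g, so l | x.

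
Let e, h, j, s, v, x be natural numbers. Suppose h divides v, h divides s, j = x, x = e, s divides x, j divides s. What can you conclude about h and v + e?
h divides v + e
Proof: Because j = x and j divides s, x divides s. Since s divides x, s = x. x = e, so s = e. h divides s, so h divides e. Since h divides v, h divides v + e.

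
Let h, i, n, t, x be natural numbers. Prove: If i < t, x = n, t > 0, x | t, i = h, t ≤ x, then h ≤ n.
Since x | t and t > 0, x ≤ t. t ≤ x, so t = x. Because x = n, t = n. Since i = h and i < t, h < t. Since t = n, h < n. Then h ≤ n.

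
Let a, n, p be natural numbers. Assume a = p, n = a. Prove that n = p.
From n = a and a = p, by transitivity, n = p.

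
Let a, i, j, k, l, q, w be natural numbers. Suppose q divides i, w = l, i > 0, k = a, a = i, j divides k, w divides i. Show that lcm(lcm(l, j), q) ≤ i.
w = l and w divides i, hence l divides i. k = a and a = i, hence k = i. j divides k, so j divides i. l divides i, so lcm(l, j) divides i. q divides i, so lcm(lcm(l, j), q) divides i. Since i > 0, lcm(lcm(l, j), q) ≤ i.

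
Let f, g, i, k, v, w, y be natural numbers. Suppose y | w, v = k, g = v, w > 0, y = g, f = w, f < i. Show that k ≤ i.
g = v and v = k, so g = k. y = g and y | w, so g | w. w > 0, so g ≤ w. g = k, so k ≤ w. Since f = w and f < i, w < i. From k ≤ w, k < i. Then k ≤ i.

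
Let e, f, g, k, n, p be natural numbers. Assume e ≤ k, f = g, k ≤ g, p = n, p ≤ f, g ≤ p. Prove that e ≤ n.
f = g and p ≤ f, therefore p ≤ g. Since g ≤ p, g = p. Since p = n, g = n. Since e ≤ k and k ≤ g, e ≤ g. g = n, so e ≤ n.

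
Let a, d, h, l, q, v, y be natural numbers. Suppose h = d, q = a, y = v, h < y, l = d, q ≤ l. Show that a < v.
From l = d and q ≤ l, q ≤ d. q = a, so a ≤ d. h = d and h < y, so d < y. y = v, so d < v. Since a ≤ d, a < v.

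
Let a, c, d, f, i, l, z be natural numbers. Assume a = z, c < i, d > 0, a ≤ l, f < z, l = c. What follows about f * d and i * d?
f * d < i * d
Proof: l = c and a ≤ l, hence a ≤ c. a = z, so z ≤ c. Since f < z, f < c. Since c < i, f < i. Using d > 0 and multiplying by a positive, f * d < i * d.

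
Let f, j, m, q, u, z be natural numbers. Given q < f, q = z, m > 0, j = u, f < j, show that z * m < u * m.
j = u and f < j, thus f < u. q < f, so q < u. q = z, so z < u. Since m > 0, by multiplying by a positive, z * m < u * m.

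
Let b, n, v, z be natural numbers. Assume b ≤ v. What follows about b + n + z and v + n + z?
b + n + z ≤ v + n + z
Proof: b ≤ v, therefore b + n ≤ v + n. Then b + n + z ≤ v + n + z.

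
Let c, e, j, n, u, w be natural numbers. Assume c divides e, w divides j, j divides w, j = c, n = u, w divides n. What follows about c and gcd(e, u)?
c divides gcd(e, u)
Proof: w divides j and j divides w, so w = j. Since j = c, w = c. Since n = u and w divides n, w divides u. Because w = c, c divides u. Since c divides e, c divides gcd(e, u).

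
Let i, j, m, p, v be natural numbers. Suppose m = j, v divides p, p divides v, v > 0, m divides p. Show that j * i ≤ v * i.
Because p divides v and v divides p, p = v. m = j and m divides p, therefore j divides p. p = v, so j divides v. v > 0, so j ≤ v. By multiplying by a non-negative, j * i ≤ v * i.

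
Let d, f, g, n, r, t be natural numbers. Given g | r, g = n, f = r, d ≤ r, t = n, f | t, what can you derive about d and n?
d ≤ n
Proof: From t = n and f | t, f | n. Since f = r, r | n. From g = n and g | r, n | r. Since r | n, r = n. d ≤ r, so d ≤ n.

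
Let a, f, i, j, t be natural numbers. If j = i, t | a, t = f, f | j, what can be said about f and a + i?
f | a + i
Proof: From t = f and t | a, f | a. j = i and f | j, hence f | i. f | a, so f | a + i.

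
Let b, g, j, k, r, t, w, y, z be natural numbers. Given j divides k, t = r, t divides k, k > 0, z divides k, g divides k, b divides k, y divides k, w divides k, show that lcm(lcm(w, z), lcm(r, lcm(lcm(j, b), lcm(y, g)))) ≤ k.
w divides k and z divides k, hence lcm(w, z) divides k. t = r and t divides k, therefore r divides k. j divides k and b divides k, hence lcm(j, b) divides k. y divides k and g divides k, therefore lcm(y, g) divides k. From lcm(j, b) divides k, lcm(lcm(j, b), lcm(y, g)) divides k. r divides k, so lcm(r, lcm(lcm(j, b), lcm(y, g))) divides k. Because lcm(w, z) divides k, lcm(lcm(w, z), lcm(r, lcm(lcm(j, b), lcm(y, g)))) divides k. Since k > 0, lcm(lcm(w, z), lcm(r, lcm(lcm(j, b), lcm(y, g)))) ≤ k.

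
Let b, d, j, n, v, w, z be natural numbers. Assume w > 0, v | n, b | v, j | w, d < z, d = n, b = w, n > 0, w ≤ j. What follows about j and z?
j < z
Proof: j | w and w > 0, so j ≤ w. w ≤ j, so w = j. b = w, so b = j. b | v and v | n, hence b | n. Since n > 0, b ≤ n. Since b = j, j ≤ n. d = n and d < z, thus n < z. j ≤ n, so j < z.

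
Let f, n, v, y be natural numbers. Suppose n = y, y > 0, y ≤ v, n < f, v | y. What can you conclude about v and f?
v < f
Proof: Since v | y and y > 0, v ≤ y. Because y ≤ v, y = v. Since n = y, n = v. Since n < f, v < f.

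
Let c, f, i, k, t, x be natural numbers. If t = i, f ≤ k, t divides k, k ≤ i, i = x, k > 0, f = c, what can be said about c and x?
c ≤ x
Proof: t = i and t divides k, thus i divides k. Because k > 0, i ≤ k. Since k ≤ i, k = i. Since i = x, k = x. From f = c and f ≤ k, c ≤ k. k = x, so c ≤ x.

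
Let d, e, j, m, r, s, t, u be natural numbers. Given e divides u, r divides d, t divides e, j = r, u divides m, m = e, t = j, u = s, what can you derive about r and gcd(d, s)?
r divides gcd(d, s)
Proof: From t = j and j = r, t = r. m = e and u divides m, so u divides e. e divides u, so e = u. Since t divides e, t divides u. Since t = r, r divides u. u = s, so r divides s. Since r divides d, r divides gcd(d, s).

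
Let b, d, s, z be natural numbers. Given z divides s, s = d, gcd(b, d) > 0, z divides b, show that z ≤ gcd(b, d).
Because s = d and z divides s, z divides d. From z divides b, z divides gcd(b, d). Since gcd(b, d) > 0, z ≤ gcd(b, d).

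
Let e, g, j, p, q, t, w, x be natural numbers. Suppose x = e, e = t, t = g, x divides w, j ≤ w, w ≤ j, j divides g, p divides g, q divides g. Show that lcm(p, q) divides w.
x = e and e = t, therefore x = t. t = g, so x = g. x divides w, so g divides w. j ≤ w and w ≤ j, therefore j = w. From j divides g, w divides g. g divides w, so g = w. p divides g and q divides g, so lcm(p, q) divides g. From g = w, lcm(p, q) divides w.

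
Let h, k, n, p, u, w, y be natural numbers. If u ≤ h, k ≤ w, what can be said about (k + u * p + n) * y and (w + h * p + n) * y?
(k + u * p + n) * y ≤ (w + h * p + n) * y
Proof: u ≤ h, therefore u * p ≤ h * p. Since k ≤ w, k + u * p ≤ w + h * p. Then k + u * p + n ≤ w + h * p + n. Then (k + u * p + n) * y ≤ (w + h * p + n) * y.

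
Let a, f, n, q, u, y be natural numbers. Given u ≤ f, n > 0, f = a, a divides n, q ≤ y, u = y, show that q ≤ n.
u = y and u ≤ f, thus y ≤ f. Since f = a, y ≤ a. Since q ≤ y, q ≤ a. a divides n and n > 0, so a ≤ n. Since q ≤ a, q ≤ n.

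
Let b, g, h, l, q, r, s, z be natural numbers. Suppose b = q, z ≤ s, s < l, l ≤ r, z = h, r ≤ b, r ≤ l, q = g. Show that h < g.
Since l ≤ r and r ≤ l, l = r. Since z ≤ s and s < l, z < l. Since l = r, z < r. Since z = h, h < r. Since b = q and r ≤ b, r ≤ q. Since h < r, h < q. Since q = g, h < g.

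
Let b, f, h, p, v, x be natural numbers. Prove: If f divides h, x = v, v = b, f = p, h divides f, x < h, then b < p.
x = v and v = b, hence x = b. h divides f and f divides h, hence h = f. Since f = p, h = p. x < h, so x < p. x = b, so b < p.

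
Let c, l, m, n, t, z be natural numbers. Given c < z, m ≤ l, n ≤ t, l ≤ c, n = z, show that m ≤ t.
l ≤ c and c < z, therefore l < z. Because m ≤ l, m < z. Because n = z and n ≤ t, z ≤ t. Since m < z, m < t. Then m ≤ t.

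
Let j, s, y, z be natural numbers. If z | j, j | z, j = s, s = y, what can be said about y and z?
y = z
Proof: z | j and j | z, therefore z = j. Since j = s, z = s. Since s = y, z = y. Then y = z.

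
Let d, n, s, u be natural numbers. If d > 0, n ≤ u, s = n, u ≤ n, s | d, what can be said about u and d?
u ≤ d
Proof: Since n ≤ u and u ≤ n, n = u. Since s = n and s | d, n | d. Since n = u, u | d. d > 0, so u ≤ d.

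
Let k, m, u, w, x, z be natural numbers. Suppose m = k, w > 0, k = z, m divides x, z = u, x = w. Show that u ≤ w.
x = w and m divides x, hence m divides w. Since m = k, k divides w. Since k = z, z divides w. Since w > 0, z ≤ w. Since z = u, u ≤ w.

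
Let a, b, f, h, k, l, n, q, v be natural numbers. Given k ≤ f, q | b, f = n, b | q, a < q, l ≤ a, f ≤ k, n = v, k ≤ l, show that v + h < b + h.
q | b and b | q, therefore q = b. f = n and n = v, thus f = v. Because k ≤ f and f ≤ k, k = f. k ≤ l and l ≤ a, hence k ≤ a. Since a < q, k < q. k = f, so f < q. f = v, so v < q. Since q = b, v < b. Then v + h < b + h.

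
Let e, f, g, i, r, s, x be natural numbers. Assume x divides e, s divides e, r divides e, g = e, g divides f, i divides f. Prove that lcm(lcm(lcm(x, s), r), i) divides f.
From x divides e and s divides e, lcm(x, s) divides e. Since r divides e, lcm(lcm(x, s), r) divides e. Because g = e and g divides f, e divides f. Since lcm(lcm(x, s), r) divides e, lcm(lcm(x, s), r) divides f. i divides f, so lcm(lcm(lcm(x, s), r), i) divides f.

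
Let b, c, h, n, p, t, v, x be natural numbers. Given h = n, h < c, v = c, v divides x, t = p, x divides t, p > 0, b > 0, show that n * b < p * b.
h = n and h < c, therefore n < c. v = c and v divides x, hence c divides x. t = p and x divides t, hence x divides p. c divides x, so c divides p. p > 0, so c ≤ p. Since n < c, n < p. Combining with b > 0, by multiplying by a positive, n * b < p * b.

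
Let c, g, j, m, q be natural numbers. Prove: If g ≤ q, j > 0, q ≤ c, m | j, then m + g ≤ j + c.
m | j and j > 0, thus m ≤ j. Because g ≤ q and q ≤ c, g ≤ c. m ≤ j, so m + g ≤ j + c.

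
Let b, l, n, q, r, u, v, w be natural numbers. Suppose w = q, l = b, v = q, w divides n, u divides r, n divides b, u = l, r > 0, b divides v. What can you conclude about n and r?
n ≤ r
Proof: From v = q and b divides v, b divides q. From w = q and w divides n, q divides n. b divides q, so b divides n. From n divides b, b = n. Since l = b, l = n. u = l and u divides r, therefore l divides r. Since r > 0, l ≤ r. l = n, so n ≤ r.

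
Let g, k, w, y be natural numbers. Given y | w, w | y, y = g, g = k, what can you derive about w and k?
w = k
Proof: w | y and y | w, thus w = y. Because y = g, w = g. g = k, so w = k.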